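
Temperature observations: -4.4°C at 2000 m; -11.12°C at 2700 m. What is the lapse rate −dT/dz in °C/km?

9.6°C/km

Γ = −ΔT/Δz = (-4.4 − (-11.12)) / (2700 − 2000) m
  = 6.72°C / 0.7 km = 9.6°C/km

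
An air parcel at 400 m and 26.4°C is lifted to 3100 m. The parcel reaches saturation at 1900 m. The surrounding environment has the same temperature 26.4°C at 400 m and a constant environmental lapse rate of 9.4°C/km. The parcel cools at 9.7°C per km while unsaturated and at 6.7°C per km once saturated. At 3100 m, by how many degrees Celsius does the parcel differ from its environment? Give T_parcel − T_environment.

+2.79°C (parcel warmer than environment)

Parcel:
  400 → 1900 m (dry, 9.7°C/km): ΔT = -9.7 × 1.5 = -14.55°C → T = 11.85°C
  1900 → 3100 m (saturated, 6.7°C/km): ΔT = -6.7 × 1.2 = -8.04°C → T = 3.81°C
Environment:
  400 → 3100 m (environment, 9.4°C/km): ΔT = -9.4 × 2.7 = -25.38°C → T = 1.02°C
T_parcel − T_env = 3.81 − 1.02 = +2.79°C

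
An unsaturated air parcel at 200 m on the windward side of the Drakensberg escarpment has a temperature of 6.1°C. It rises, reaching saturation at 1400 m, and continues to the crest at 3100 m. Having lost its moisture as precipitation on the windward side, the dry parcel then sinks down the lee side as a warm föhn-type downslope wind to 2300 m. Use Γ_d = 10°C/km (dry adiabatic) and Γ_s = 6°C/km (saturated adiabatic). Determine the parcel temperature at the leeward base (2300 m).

-8.1°C

Dry to 1400 m: -10 × 1.2 km = -12°C, so T = -5.9°C.
Saturated to 3100 m: -6 × 1.7 km = -10.2°C, so T = -16.1°C.
Dry descent to 2300 m: +10 × 0.8 km = +8°C, so T = -8.1°C.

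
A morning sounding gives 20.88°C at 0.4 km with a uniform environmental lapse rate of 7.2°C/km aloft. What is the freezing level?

Height above start = (20.88 − 0) / 7.2 = 2.9 km
Altitude = 400 m + 2900 m = 3300 m

3.3 km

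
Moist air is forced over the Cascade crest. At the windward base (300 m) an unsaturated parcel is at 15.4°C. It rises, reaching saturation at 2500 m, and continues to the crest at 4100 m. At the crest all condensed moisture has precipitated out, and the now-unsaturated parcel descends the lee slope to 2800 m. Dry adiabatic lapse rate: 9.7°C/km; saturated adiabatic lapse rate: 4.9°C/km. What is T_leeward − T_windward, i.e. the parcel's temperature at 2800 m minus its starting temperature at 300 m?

-16.57°C

300–2500 m, dry: Δz = 2.2 km ⇒ ΔT = -21.34°C; T = -5.94°C
2500–4100 m, saturated: Δz = 1.6 km ⇒ ΔT = -7.84°C; T = -13.78°C
4100–2800 m, dry descent: Δz = 1.3 km ⇒ ΔT = +12.61°C; T = -1.17°C
Net change vs windward start: -1.17 − 15.4 = -16.57°C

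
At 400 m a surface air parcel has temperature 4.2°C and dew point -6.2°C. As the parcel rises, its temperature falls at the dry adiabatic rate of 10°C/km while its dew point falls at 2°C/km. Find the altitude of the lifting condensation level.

1700 m

T and T_d converge at 10 − 2 = 8°C per km
Height above start = (4.2 − (-6.2)) / 8 = 1.3 km
LCL altitude = 400 m + 1300 m = 1700 m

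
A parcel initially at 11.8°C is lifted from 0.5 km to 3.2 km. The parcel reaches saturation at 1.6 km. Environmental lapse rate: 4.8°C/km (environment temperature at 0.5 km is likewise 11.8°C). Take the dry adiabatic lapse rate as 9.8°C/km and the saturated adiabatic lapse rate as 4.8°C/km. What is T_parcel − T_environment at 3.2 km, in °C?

-5.5°C (parcel cooler than environment)

Parcel:
  500–1600 m, dry: Δz = 1.1 km ⇒ ΔT = -10.78°C; T = 1.02°C
  1600–3200 m, saturated: Δz = 1.6 km ⇒ ΔT = -7.68°C; T = -6.66°C
Environment:
  500–3200 m, environment: Δz = 2.7 km ⇒ ΔT = -12.96°C; T = -1.16°C
T_parcel − T_env = -6.66 − (-1.16) = -5.5°C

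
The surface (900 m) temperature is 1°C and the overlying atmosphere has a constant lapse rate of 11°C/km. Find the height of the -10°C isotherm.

1900 m

Height above start = (1 − (-10)) / 11 = 1 km
Altitude = 900 m + 1000 m = 1900 m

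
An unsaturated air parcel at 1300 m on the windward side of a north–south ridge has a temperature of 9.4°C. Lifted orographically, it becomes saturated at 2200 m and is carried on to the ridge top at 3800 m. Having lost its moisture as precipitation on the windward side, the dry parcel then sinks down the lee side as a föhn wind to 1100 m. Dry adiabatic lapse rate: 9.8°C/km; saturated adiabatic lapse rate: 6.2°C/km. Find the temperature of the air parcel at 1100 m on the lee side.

17.12°C

1300 → 2200 m (dry, 9.8°C/km): ΔT = -9.8 × 0.9 = -8.82°C → T = 0.58°C
2200 → 3800 m (saturated, 6.2°C/km): ΔT = -6.2 × 1.6 = -9.92°C → T = -9.34°C
3800 → 1100 m (dry descent, 9.8°C/km): ΔT = +9.8 × 2.7 = +26.46°C → T = 17.12°C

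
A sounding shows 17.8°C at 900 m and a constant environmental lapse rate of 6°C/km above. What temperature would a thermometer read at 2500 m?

8.2°C

From 900 m to 2500 m (environmental): cools by 6 × 1.6 = 9.6°C, giving 8.2°C.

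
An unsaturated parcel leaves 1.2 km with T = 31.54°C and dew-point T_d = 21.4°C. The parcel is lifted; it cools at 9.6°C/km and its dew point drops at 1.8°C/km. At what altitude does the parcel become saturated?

T and T_d converge at 9.6 − 1.8 = 7.8°C per km
Height above start = (31.54 − 21.4) / 7.8 = 1.3 km
LCL altitude = 1200 m + 1300 m = 2500 m

2.5 km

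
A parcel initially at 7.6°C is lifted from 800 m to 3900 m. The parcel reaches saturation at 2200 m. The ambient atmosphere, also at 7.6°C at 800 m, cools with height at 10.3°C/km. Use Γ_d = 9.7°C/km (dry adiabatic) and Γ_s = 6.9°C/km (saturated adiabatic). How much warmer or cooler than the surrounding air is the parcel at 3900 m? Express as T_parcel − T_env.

+6.62°C (parcel warmer than environment)

Parcel:
  800–2200 m, dry: Δz = 1.4 km ⇒ ΔT = -13.58°C; T = -5.98°C
  2200–3900 m, saturated: Δz = 1.7 km ⇒ ΔT = -11.73°C; T = -17.71°C
Environment:
  800–3900 m, environment: Δz = 3.1 km ⇒ ΔT = -31.93°C; T = -24.33°C
T_parcel − T_env = -17.71 − (-24.33) = +6.62°C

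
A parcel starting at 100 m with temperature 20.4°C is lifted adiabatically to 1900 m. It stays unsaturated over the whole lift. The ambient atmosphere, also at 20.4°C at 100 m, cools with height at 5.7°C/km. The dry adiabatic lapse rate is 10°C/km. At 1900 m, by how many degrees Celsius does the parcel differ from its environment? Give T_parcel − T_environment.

Parcel:
  From 100 m to 1900 m (dry): cools by 10 × 1.8 = 18°C, giving 2.4°C.
Environment:
  From 100 m to 1900 m (environment): cools by 5.7 × 1.8 = 10.26°C, giving 10.14°C.
T_parcel − T_env = 2.4 − 10.14 = -7.74°C

-7.74°C (parcel cooler than environment)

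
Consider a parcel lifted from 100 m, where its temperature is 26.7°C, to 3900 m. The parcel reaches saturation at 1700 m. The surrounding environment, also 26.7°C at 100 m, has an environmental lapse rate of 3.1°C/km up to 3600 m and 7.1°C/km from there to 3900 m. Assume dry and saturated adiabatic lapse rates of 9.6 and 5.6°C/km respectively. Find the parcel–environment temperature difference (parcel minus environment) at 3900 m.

Parcel:
  From 100 m to 1700 m (dry): cools by 9.6 × 1.6 = 15.36°C, giving 11.34°C.
  From 1700 m to 3900 m (saturated): cools by 5.6 × 2.2 = 12.32°C, giving -0.98°C.
Environment:
  From 100 m to 3600 m (environment, lower layer): cools by 3.1 × 3.5 = 10.85°C, giving 15.85°C.
  From 3600 m to 3900 m (environment, upper layer): cools by 7.1 × 0.3 = 2.13°C, giving 13.72°C.
T_parcel − T_env = -0.98 − 13.72 = -14.7°C

-14.7°C (parcel cooler than environment)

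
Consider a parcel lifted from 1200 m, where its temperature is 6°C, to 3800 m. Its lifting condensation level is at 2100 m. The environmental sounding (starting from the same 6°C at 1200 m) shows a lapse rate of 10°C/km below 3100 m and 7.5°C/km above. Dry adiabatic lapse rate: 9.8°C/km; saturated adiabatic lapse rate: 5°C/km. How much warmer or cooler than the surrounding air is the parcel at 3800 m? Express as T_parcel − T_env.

Parcel:
  1200 → 2100 m (dry, 9.8°C/km): ΔT = -9.8 × 0.9 = -8.82°C → T = -2.82°C
  2100 → 3800 m (saturated, 5°C/km): ΔT = -5 × 1.7 = -8.5°C → T = -11.32°C
Environment:
  1200 → 3100 m (environment, lower layer, 10°C/km): ΔT = -10 × 1.9 = -19°C → T = -13°C
  3100 → 3800 m (environment, upper layer, 7.5°C/km): ΔT = -7.5 × 0.7 = -5.25°C → T = -18.25°C
T_parcel − T_env = -11.32 − (-18.25) = +6.93°C

+6.93°C (parcel warmer than environment)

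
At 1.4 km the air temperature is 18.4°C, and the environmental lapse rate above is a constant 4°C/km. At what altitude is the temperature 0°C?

6 km

Height above start = (18.4 − 0) / 4 = 4.6 km
Altitude = 1400 m + 4600 m = 6000 m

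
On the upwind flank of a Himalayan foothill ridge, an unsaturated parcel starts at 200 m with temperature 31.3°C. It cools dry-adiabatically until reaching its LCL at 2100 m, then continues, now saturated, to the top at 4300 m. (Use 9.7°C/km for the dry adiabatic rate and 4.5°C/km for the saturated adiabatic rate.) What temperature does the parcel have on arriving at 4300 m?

2.97°C

From 200 m to 2100 m (dry): cools by 9.7 × 1.9 = 18.43°C, giving 12.87°C.
From 2100 m to 4300 m (saturated): cools by 4.5 × 2.2 = 9.9°C, giving 2.97°C.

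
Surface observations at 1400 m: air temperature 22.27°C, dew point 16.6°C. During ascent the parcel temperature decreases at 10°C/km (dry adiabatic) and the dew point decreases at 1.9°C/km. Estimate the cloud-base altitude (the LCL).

T and T_d converge at 10 − 1.9 = 8.1°C per km
Height above start = (22.27 − 16.6) / 8.1 = 0.7 km
LCL altitude = 1400 m + 700 m = 2100 m

2100 m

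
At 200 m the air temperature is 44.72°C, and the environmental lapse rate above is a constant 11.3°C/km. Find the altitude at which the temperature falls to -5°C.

4600 m

Height above start = (44.72 − (-5)) / 11.3 = 4.4 km
Altitude = 200 m + 4400 m = 4600 m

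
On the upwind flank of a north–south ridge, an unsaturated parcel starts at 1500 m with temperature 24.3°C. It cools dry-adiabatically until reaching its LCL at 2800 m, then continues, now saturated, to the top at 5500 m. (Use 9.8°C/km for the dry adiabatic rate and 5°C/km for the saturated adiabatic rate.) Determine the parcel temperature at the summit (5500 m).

1500–2800 m, dry: Δz = 1.3 km ⇒ ΔT = -12.74°C; T = 11.56°C
2800–5500 m, saturated: Δz = 2.7 km ⇒ ΔT = -13.5°C; T = -1.94°C

-1.94°C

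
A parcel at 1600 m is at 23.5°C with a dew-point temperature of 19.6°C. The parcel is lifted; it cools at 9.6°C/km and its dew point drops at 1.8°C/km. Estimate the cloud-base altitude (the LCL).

2100 m

T and T_d converge at 9.6 − 1.8 = 7.8°C per km
Height above start = (23.5 − 19.6) / 7.8 = 0.5 km
LCL altitude = 1600 m + 500 m = 2100 m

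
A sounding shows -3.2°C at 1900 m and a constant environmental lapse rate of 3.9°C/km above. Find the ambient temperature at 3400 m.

-9.05°C

From 1900 m to 3400 m (environmental): cools by 3.9 × 1.5 = 5.85°C, giving -9.05°C.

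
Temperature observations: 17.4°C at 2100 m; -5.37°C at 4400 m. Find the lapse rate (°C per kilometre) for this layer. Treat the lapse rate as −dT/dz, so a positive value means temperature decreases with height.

9.9°C/km

Γ = −ΔT/Δz = (17.4 − (-5.37)) / (4400 − 2100) m
  = 22.77°C / 2.3 km = 9.9°C/km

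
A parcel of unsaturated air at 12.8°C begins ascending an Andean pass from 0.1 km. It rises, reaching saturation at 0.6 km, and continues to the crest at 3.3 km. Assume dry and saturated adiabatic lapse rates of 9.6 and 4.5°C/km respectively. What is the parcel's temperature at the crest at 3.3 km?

-4.15°C

100 → 600 m (dry, 9.6°C/km): ΔT = -9.6 × 0.5 = -4.8°C → T = 8°C
600 → 3300 m (saturated, 4.5°C/km): ΔT = -4.5 × 2.7 = -12.15°C → T = -4.15°C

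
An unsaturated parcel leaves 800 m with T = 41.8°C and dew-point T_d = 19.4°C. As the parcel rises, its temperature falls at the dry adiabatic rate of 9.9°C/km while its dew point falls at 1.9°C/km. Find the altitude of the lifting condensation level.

T and T_d converge at 9.9 − 1.9 = 8°C per km
Height above start = (41.8 − 19.4) / 8 = 2.8 km
LCL altitude = 800 m + 2800 m = 3600 m

3600 m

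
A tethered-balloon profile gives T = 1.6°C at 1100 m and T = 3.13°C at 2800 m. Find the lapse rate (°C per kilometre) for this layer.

Γ = −ΔT/Δz = (1.6 − 3.13) / (2800 − 1100) m
  = -1.53°C / 1.7 km = -0.9°C/km

-0.9°C/km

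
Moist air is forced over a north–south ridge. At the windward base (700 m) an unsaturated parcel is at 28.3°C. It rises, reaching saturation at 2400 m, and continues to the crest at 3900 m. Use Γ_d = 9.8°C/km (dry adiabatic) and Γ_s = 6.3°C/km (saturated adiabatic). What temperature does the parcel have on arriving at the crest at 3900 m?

700 → 2400 m (dry, 9.8°C/km): ΔT = -9.8 × 1.7 = -16.66°C → T = 11.64°C
2400 → 3900 m (saturated, 6.3°C/km): ΔT = -6.3 × 1.5 = -9.45°C → T = 2.19°C

2.19°C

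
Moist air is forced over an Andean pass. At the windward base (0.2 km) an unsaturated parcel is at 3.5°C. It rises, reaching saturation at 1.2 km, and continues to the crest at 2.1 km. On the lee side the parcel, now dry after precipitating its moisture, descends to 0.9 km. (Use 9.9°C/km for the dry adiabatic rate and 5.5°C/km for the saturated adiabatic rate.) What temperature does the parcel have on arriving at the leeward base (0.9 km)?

200 → 1200 m (dry, 9.9°C/km): ΔT = -9.9 × 1 = -9.9°C → T = -6.4°C
1200 → 2100 m (saturated, 5.5°C/km): ΔT = -5.5 × 0.9 = -4.95°C → T = -11.35°C
2100 → 900 m (dry descent, 9.9°C/km): ΔT = +9.9 × 1.2 = +11.88°C → T = 0.53°C

0.53°C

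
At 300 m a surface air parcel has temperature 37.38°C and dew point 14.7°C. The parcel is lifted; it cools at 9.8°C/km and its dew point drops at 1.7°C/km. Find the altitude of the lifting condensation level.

T and T_d converge at 9.8 − 1.7 = 8.1°C per km
Height above start = (37.38 − 14.7) / 8.1 = 2.8 km
LCL altitude = 300 m + 2800 m = 3100 m

3100 m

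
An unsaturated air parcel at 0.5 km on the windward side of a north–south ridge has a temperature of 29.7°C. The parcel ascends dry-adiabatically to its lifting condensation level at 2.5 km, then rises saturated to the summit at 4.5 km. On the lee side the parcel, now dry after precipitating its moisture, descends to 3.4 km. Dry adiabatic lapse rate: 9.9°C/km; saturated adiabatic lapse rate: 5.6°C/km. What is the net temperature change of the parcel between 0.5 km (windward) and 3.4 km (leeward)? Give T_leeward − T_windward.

500 → 2500 m (dry, 9.9°C/km): ΔT = -9.9 × 2 = -19.8°C → T = 9.9°C
2500 → 4500 m (saturated, 5.6°C/km): ΔT = -5.6 × 2 = -11.2°C → T = -1.3°C
4500 → 3400 m (dry descent, 9.9°C/km): ΔT = +9.9 × 1.1 = +10.89°C → T = 9.59°C
Net change vs windward start: 9.59 − 29.7 = -20.11°C

-20.11°C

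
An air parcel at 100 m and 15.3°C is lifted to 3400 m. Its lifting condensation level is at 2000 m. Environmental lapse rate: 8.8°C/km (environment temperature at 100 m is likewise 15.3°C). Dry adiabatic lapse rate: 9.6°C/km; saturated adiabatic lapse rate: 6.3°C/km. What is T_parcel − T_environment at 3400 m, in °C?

Parcel:
  100 → 2000 m (dry, 9.6°C/km): ΔT = -9.6 × 1.9 = -18.24°C → T = -2.94°C
  2000 → 3400 m (saturated, 6.3°C/km): ΔT = -6.3 × 1.4 = -8.82°C → T = -11.76°C
Environment:
  100 → 3400 m (environment, 8.8°C/km): ΔT = -8.8 × 3.3 = -29.04°C → T = -13.74°C
T_parcel − T_env = -11.76 − (-13.74) = +1.98°C

+1.98°C (parcel warmer than environment)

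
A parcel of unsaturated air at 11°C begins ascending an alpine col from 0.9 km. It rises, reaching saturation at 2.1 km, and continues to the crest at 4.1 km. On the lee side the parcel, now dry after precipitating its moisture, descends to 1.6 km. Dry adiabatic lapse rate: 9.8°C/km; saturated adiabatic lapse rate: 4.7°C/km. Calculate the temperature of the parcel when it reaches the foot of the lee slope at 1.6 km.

14.34°C

From 900 m to 2100 m (dry): cools by 9.8 × 1.2 = 11.76°C, giving -0.76°C.
From 2100 m to 4100 m (saturated): cools by 4.7 × 2 = 9.4°C, giving -10.16°C.
From 4100 m to 1600 m (dry descent): warms by 9.8 × 2.5 = 24.5°C, giving 14.34°C.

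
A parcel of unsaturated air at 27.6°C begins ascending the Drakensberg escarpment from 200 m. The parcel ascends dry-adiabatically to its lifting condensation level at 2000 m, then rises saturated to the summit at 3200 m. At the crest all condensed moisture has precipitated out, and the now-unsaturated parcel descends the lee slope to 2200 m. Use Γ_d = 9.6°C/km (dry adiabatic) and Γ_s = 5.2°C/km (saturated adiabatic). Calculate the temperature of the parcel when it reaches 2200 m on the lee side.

200–2000 m, dry: Δz = 1.8 km ⇒ ΔT = -17.28°C; T = 10.32°C
2000–3200 m, saturated: Δz = 1.2 km ⇒ ΔT = -6.24°C; T = 4.08°C
3200–2200 m, dry descent: Δz = 1 km ⇒ ΔT = +9.6°C; T = 13.68°C

13.68°C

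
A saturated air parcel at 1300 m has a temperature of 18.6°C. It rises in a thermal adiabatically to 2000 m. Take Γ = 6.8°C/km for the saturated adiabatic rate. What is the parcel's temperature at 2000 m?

13.84°C

Saturated adiabatic to 2000 m: -6.8 × 0.7 km = -4.76°C, so T = 13.84°C.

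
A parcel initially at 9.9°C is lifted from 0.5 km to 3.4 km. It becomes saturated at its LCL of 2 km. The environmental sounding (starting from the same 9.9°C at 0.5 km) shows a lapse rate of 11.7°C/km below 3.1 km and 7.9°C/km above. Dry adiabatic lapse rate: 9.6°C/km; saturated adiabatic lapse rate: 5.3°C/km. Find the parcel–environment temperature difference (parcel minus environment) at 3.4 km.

Parcel:
  From 500 m to 2000 m (dry): cools by 9.6 × 1.5 = 14.4°C, giving -4.5°C.
  From 2000 m to 3400 m (saturated): cools by 5.3 × 1.4 = 7.42°C, giving -11.92°C.
Environment:
  From 500 m to 3100 m (environment, lower layer): cools by 11.7 × 2.6 = 30.42°C, giving -20.52°C.
  From 3100 m to 3400 m (environment, upper layer): cools by 7.9 × 0.3 = 2.37°C, giving -22.89°C.
T_parcel − T_env = -11.92 − (-22.89) = +10.97°C

+10.97°C (parcel warmer than environment)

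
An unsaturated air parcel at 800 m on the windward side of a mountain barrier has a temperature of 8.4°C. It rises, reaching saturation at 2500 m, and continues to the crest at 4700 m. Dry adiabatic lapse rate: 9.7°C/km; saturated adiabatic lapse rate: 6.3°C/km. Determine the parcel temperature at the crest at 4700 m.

-21.95°C

Dry to 2500 m: -9.7 × 1.7 km = -16.49°C, so T = -8.09°C.
Saturated to 4700 m: -6.3 × 2.2 km = -13.86°C, so T = -21.95°C.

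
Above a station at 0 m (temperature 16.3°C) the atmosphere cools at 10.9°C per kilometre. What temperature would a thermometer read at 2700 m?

-13.13°C

From 0 m to 2700 m (environmental): cools by 10.9 × 2.7 = 29.43°C, giving -13.13°C.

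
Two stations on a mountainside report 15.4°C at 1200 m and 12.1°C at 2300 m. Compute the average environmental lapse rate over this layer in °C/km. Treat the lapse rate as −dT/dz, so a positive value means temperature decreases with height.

Γ = −ΔT/Δz = (15.4 − 12.1) / (2300 − 1200) m
  = 3.3°C / 1.1 km = 3°C/km

3°C/km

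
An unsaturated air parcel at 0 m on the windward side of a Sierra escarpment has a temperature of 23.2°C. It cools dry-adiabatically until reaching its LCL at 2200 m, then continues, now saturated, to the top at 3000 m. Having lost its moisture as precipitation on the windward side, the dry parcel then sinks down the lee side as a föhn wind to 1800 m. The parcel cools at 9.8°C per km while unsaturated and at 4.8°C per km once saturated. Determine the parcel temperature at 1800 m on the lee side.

From 0 m to 2200 m (dry): cools by 9.8 × 2.2 = 21.56°C, giving 1.64°C.
From 2200 m to 3000 m (saturated): cools by 4.8 × 0.8 = 3.84°C, giving -2.2°C.
From 3000 m to 1800 m (dry descent): warms by 9.8 × 1.2 = 11.76°C, giving 9.56°C.

9.56°C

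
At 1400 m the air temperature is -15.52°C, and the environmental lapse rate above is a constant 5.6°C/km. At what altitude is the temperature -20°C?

2200 m

Height above start = (-15.52 − (-20)) / 5.6 = 0.8 km
Altitude = 1400 m + 800 m = 2200 m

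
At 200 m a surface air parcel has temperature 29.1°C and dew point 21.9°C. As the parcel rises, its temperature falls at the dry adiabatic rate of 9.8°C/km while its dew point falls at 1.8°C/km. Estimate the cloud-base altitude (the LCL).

T and T_d converge at 9.8 − 1.8 = 8°C per km
Height above start = (29.1 − 21.9) / 8 = 0.9 km
LCL altitude = 200 m + 900 m = 1100 m

1100 m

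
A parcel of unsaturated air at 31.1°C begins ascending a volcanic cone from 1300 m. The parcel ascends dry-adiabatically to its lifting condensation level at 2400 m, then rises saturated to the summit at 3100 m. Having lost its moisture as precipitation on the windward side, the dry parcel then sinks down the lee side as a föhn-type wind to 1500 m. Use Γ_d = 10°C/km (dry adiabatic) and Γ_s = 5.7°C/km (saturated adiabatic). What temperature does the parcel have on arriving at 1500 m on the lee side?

From 1300 m to 2400 m (dry): cools by 10 × 1.1 = 11°C, giving 20.1°C.
From 2400 m to 3100 m (saturated): cools by 5.7 × 0.7 = 3.99°C, giving 16.11°C.
From 3100 m to 1500 m (dry descent): warms by 10 × 1.6 = 16°C, giving 32.11°C.

32.11°C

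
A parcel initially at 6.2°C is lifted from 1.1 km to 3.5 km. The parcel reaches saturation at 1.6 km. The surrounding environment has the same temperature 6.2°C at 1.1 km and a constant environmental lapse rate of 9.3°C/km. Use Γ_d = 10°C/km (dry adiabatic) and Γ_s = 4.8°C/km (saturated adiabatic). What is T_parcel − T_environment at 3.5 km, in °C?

+8.2°C (parcel warmer than environment)

Parcel:
  From 1100 m to 1600 m (dry): cools by 10 × 0.5 = 5°C, giving 1.2°C.
  From 1600 m to 3500 m (saturated): cools by 4.8 × 1.9 = 9.12°C, giving -7.92°C.
Environment:
  From 1100 m to 3500 m (environment): cools by 9.3 × 2.4 = 22.32°C, giving -16.12°C.
T_parcel − T_env = -7.92 − (-16.12) = +8.2°C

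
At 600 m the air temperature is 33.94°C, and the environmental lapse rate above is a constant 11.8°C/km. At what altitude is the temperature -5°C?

Height above start = (33.94 − (-5)) / 11.8 = 3.3 km
Altitude = 600 m + 3300 m = 3900 m

3900 m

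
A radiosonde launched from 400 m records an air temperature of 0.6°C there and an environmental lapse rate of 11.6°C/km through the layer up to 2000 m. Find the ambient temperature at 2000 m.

400 → 2000 m (environmental, 11.6°C/km): ΔT = -11.6 × 1.6 = -18.56°C → T = -17.96°C

-17.96°C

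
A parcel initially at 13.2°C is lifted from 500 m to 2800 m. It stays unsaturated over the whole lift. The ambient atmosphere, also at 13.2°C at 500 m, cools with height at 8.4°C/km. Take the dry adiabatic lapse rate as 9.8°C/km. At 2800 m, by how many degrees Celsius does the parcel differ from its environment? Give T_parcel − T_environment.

-3.22°C (parcel cooler than environment)

Parcel:
  From 500 m to 2800 m (dry): cools by 9.8 × 2.3 = 22.54°C, giving -9.34°C.
Environment:
  From 500 m to 2800 m (environment): cools by 8.4 × 2.3 = 19.32°C, giving -6.12°C.
T_parcel − T_env = -9.34 − (-6.12) = -3.22°C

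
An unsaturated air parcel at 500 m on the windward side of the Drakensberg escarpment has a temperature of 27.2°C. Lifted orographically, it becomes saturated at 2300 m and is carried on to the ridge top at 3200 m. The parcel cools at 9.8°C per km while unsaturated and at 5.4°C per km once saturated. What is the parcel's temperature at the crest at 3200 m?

4.7°C

Dry to 2300 m: -9.8 × 1.8 km = -17.64°C, so T = 9.56°C.
Saturated to 3200 m: -5.4 × 0.9 km = -4.86°C, so T = 4.7°C.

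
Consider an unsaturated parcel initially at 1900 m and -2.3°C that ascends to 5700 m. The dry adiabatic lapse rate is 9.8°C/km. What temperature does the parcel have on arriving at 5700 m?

Dry adiabatic to 5700 m: -9.8 × 3.8 km = -37.24°C, so T = -39.54°C.

-39.54°C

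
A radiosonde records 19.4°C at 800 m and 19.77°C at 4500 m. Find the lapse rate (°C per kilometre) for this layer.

-0.1°C/km

Γ = −ΔT/Δz = (19.4 − 19.77) / (4500 − 800) m
  = -0.37°C / 3.7 km = -0.1°C/km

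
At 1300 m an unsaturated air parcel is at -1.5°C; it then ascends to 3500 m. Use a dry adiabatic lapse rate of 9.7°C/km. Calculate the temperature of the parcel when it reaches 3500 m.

From 1300 m to 3500 m (dry adiabatic): cools by 9.7 × 2.2 = 21.34°C, giving -22.84°C.

-22.84°C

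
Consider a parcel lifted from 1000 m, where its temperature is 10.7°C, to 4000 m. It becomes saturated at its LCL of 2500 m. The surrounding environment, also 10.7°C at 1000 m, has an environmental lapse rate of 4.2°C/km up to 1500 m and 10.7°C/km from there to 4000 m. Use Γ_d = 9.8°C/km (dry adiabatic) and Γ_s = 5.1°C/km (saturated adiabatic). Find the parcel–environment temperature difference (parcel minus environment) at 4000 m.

+6.5°C (parcel warmer than environment)

Parcel:
  1000–2500 m, dry: Δz = 1.5 km ⇒ ΔT = -14.7°C; T = -4°C
  2500–4000 m, saturated: Δz = 1.5 km ⇒ ΔT = -7.65°C; T = -11.65°C
Environment:
  1000–1500 m, environment, lower layer: Δz = 0.5 km ⇒ ΔT = -2.1°C; T = 8.6°C
  1500–4000 m, environment, upper layer: Δz = 2.5 km ⇒ ΔT = -26.75°C; T = -18.15°C
T_parcel − T_env = -11.65 − (-18.15) = +6.5°C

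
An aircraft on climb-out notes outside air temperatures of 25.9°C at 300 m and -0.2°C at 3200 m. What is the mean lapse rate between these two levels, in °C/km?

Γ = −ΔT/Δz = (25.9 − (-0.2)) / (3200 − 300) m
  = 26.1°C / 2.9 km = 9°C/km

9°C/km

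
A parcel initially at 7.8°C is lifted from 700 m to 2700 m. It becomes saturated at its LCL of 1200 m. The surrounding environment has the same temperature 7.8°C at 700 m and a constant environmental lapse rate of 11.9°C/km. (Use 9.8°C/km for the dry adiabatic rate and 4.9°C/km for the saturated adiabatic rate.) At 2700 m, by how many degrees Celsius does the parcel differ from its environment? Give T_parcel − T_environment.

Parcel:
  700–1200 m, dry: Δz = 0.5 km ⇒ ΔT = -4.9°C; T = 2.9°C
  1200–2700 m, saturated: Δz = 1.5 km ⇒ ΔT = -7.35°C; T = -4.45°C
Environment:
  700–2700 m, environment: Δz = 2 km ⇒ ΔT = -23.8°C; T = -16°C
T_parcel − T_env = -4.45 − (-16) = +11.55°C

+11.55°C (parcel warmer than environment)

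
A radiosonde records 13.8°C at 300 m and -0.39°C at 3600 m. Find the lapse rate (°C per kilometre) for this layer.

Γ = −ΔT/Δz = (13.8 − (-0.39)) / (3600 − 300) m
  = 14.19°C / 3.3 km = 4.3°C/km

4.3°C/km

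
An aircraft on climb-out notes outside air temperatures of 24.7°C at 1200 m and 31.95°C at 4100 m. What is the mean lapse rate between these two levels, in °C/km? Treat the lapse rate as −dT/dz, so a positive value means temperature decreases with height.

-2.5°C/km

Γ = −ΔT/Δz = (24.7 − 31.95) / (4100 − 1200) m
  = -7.25°C / 2.9 km = -2.5°C/km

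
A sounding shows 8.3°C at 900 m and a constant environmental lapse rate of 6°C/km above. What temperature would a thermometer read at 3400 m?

-6.7°C

From 900 m to 3400 m (environmental): cools by 6 × 2.5 = 15°C, giving -6.7°C.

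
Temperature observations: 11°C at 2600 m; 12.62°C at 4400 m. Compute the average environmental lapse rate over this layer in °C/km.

-0.9°C/km

Γ = −ΔT/Δz = (11 − 12.62) / (4400 − 2600) m
  = -1.62°C / 1.8 km = -0.9°C/km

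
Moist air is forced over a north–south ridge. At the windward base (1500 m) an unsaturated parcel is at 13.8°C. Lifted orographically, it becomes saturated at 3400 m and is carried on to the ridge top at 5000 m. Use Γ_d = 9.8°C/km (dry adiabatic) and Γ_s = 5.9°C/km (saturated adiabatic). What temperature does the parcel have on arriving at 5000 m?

-14.26°C

1500 → 3400 m (dry, 9.8°C/km): ΔT = -9.8 × 1.9 = -18.62°C → T = -4.82°C
3400 → 5000 m (saturated, 5.9°C/km): ΔT = -5.9 × 1.6 = -9.44°C → T = -14.26°C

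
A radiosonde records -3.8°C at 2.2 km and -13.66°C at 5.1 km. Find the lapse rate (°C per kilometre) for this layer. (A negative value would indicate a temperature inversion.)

Γ = −ΔT/Δz = (-3.8 − (-13.66)) / (5100 − 2200) m
  = 9.86°C / 2.9 km = 3.4°C/km

3.4°C/km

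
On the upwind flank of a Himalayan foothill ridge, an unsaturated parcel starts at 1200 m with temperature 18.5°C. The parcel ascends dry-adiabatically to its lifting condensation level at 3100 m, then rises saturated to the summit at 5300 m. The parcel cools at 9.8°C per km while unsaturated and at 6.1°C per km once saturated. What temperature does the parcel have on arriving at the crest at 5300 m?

1200 → 3100 m (dry, 9.8°C/km): ΔT = -9.8 × 1.9 = -18.62°C → T = -0.12°C
3100 → 5300 m (saturated, 6.1°C/km): ΔT = -6.1 × 2.2 = -13.42°C → T = -13.54°C

-13.54°C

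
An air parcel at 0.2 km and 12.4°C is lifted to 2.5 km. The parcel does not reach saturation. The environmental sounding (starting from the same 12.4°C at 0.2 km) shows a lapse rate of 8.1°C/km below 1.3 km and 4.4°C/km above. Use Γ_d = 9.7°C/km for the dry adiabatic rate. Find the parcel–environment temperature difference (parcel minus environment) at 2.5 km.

-8.12°C (parcel cooler than environment)

Parcel:
  200 → 2500 m (dry, 9.7°C/km): ΔT = -9.7 × 2.3 = -22.31°C → T = -9.91°C
Environment:
  200 → 1300 m (environment, lower layer, 8.1°C/km): ΔT = -8.1 × 1.1 = -8.91°C → T = 3.49°C
  1300 → 2500 m (environment, upper layer, 4.4°C/km): ΔT = -4.4 × 1.2 = -5.28°C → T = -1.79°C
T_parcel − T_env = -9.91 − (-1.79) = -8.12°C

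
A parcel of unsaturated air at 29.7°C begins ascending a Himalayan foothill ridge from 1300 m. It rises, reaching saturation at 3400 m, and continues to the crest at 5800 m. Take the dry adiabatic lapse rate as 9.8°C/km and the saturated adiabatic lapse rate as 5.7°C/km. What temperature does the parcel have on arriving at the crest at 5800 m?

Dry to 3400 m: -9.8 × 2.1 km = -20.58°C, so T = 9.12°C.
Saturated to 5800 m: -5.7 × 2.4 km = -13.68°C, so T = -4.56°C.

-4.56°C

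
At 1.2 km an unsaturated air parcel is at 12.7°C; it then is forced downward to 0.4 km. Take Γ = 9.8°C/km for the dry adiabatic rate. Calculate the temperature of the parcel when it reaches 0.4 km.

From 1200 m to 400 m (dry adiabatic): warms by 9.8 × 0.8 = 7.84°C, giving 20.54°C.

20.54°C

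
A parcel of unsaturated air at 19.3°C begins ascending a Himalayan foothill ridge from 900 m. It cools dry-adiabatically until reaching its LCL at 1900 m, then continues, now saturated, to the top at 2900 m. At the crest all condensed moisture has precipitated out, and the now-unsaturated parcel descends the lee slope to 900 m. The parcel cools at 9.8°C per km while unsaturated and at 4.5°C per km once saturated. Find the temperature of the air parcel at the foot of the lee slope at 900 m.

24.6°C

900–1900 m, dry: Δz = 1 km ⇒ ΔT = -9.8°C; T = 9.5°C
1900–2900 m, saturated: Δz = 1 km ⇒ ΔT = -4.5°C; T = 5°C
2900–900 m, dry descent: Δz = 2 km ⇒ ΔT = +19.6°C; T = 24.6°C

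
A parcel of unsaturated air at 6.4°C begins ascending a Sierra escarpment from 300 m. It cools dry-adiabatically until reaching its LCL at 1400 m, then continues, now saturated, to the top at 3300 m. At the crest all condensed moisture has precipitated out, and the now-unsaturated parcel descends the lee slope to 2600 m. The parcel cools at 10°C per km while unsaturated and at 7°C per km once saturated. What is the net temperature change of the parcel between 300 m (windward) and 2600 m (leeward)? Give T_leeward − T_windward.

-17.3°C

300–1400 m, dry: Δz = 1.1 km ⇒ ΔT = -11°C; T = -4.6°C
1400–3300 m, saturated: Δz = 1.9 km ⇒ ΔT = -13.3°C; T = -17.9°C
3300–2600 m, dry descent: Δz = 0.7 km ⇒ ΔT = +7°C; T = -10.9°C
Net change vs windward start: -10.9 − 6.4 = -17.3°C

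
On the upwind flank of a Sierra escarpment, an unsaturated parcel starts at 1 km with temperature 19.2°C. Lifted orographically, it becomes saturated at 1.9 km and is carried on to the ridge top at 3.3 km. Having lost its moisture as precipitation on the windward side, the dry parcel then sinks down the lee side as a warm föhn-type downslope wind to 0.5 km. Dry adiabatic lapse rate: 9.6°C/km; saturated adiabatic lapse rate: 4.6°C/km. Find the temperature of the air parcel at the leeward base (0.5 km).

Dry to 1900 m: -9.6 × 0.9 km = -8.64°C, so T = 10.56°C.
Saturated to 3300 m: -4.6 × 1.4 km = -6.44°C, so T = 4.12°C.
Dry descent to 500 m: +9.6 × 2.8 km = +26.88°C, so T = 31°C.

31°C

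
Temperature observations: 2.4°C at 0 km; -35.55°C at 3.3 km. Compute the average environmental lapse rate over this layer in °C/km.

Γ = −ΔT/Δz = (2.4 − (-35.55)) / (3300 − 0) m
  = 37.95°C / 3.3 km = 11.5°C/km

11.5°C/km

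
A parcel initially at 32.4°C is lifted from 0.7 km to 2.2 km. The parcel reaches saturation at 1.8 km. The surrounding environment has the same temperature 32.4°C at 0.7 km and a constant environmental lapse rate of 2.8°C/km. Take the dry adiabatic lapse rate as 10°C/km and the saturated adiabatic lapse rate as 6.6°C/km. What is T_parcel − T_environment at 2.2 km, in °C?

Parcel:
  Dry to 1800 m: -10 × 1.1 km = -11°C, so T = 21.4°C.
  Saturated to 2200 m: -6.6 × 0.4 km = -2.64°C, so T = 18.76°C.
Environment:
  Environment to 2200 m: -2.8 × 1.5 km = -4.2°C, so T = 28.2°C.
T_parcel − T_env = 18.76 − 28.2 = -9.44°C

-9.44°C (parcel cooler than environment)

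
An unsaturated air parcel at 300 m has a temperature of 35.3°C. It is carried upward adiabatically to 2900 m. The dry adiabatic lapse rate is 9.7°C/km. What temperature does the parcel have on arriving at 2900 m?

Dry adiabatic to 2900 m: -9.7 × 2.6 km = -25.22°C, so T = 10.08°C.

10.08°C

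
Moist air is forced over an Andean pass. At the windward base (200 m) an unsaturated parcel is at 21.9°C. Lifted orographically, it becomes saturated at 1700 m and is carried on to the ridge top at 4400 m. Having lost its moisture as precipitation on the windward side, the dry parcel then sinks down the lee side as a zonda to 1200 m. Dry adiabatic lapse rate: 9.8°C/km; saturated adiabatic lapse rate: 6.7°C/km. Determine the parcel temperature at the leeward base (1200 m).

Dry to 1700 m: -9.8 × 1.5 km = -14.7°C, so T = 7.2°C.
Saturated to 4400 m: -6.7 × 2.7 km = -18.09°C, so T = -10.89°C.
Dry descent to 1200 m: +9.8 × 3.2 km = +31.36°C, so T = 20.47°C.

20.47°C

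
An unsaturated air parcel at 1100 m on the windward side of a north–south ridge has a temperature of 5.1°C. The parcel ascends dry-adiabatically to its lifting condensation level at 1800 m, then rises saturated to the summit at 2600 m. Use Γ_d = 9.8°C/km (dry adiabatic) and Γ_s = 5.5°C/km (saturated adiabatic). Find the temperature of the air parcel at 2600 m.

1100–1800 m, dry: Δz = 0.7 km ⇒ ΔT = -6.86°C; T = -1.76°C
1800–2600 m, saturated: Δz = 0.8 km ⇒ ΔT = -4.4°C; T = -6.16°C

-6.16°C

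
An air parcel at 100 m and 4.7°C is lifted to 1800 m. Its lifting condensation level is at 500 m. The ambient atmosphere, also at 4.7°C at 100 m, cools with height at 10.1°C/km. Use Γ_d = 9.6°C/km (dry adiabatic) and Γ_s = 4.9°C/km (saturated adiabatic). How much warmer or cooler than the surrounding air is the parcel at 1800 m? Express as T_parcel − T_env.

Parcel:
  From 100 m to 500 m (dry): cools by 9.6 × 0.4 = 3.84°C, giving 0.86°C.
  From 500 m to 1800 m (saturated): cools by 4.9 × 1.3 = 6.37°C, giving -5.51°C.
Environment:
  From 100 m to 1800 m (environment): cools by 10.1 × 1.7 = 17.17°C, giving -12.47°C.
T_parcel − T_env = -5.51 − (-12.47) = +6.96°C

+6.96°C (parcel warmer than environment)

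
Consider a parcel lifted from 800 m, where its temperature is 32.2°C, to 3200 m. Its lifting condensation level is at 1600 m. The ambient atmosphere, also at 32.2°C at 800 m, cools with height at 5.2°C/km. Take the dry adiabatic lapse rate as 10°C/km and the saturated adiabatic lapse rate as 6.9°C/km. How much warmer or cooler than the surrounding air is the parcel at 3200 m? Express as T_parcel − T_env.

Parcel:
  Dry to 1600 m: -10 × 0.8 km = -8°C, so T = 24.2°C.
  Saturated to 3200 m: -6.9 × 1.6 km = -11.04°C, so T = 13.16°C.
Environment:
  Environment to 3200 m: -5.2 × 2.4 km = -12.48°C, so T = 19.72°C.
T_parcel − T_env = 13.16 − 19.72 = -6.56°C

-6.56°C (parcel cooler than environment)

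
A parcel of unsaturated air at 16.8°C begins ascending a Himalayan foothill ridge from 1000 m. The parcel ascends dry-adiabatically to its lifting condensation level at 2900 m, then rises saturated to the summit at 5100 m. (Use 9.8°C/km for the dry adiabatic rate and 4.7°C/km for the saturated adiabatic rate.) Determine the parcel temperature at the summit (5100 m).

-12.16°C

1000–2900 m, dry: Δz = 1.9 km ⇒ ΔT = -18.62°C; T = -1.82°C
2900–5100 m, saturated: Δz = 2.2 km ⇒ ΔT = -10.34°C; T = -12.16°C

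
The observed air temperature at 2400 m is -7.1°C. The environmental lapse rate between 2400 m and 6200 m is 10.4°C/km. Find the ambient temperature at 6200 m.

-46.62°C

2400–6200 m, environmental: Δz = 3.8 km ⇒ ΔT = -39.52°C; T = -46.62°C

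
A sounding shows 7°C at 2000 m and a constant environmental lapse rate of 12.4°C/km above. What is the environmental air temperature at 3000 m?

2000–3000 m, environmental: Δz = 1 km ⇒ ΔT = -12.4°C; T = -5.4°C

-5.4°C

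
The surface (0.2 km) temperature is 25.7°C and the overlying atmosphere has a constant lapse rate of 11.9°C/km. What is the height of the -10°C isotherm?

Height above start = (25.7 − (-10)) / 11.9 = 3 km
Altitude = 200 m + 3000 m = 3200 m

3.2 km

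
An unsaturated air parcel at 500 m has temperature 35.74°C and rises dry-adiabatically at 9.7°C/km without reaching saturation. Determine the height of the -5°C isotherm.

Height above start = (35.74 − (-5)) / 9.7 = 4.2 km
Altitude = 500 m + 4200 m = 4700 m

4700 m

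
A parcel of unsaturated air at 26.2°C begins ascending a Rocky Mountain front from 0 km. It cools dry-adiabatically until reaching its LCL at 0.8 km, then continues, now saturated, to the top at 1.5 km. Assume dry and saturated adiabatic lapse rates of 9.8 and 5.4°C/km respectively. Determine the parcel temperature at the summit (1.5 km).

Dry to 800 m: -9.8 × 0.8 km = -7.84°C, so T = 18.36°C.
Saturated to 1500 m: -5.4 × 0.7 km = -3.78°C, so T = 14.58°C.

14.58°C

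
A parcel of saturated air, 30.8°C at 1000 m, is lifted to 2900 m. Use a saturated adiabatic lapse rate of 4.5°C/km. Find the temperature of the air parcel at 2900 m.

22.25°C

1000 → 2900 m (saturated adiabatic, 4.5°C/km): ΔT = -4.5 × 1.9 = -8.55°C → T = 22.25°C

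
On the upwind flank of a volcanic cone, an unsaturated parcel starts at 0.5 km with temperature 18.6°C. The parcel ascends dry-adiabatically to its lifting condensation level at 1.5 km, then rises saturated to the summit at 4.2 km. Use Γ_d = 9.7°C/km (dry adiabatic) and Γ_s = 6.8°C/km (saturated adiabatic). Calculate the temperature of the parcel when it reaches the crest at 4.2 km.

Dry to 1500 m: -9.7 × 1 km = -9.7°C, so T = 8.9°C.
Saturated to 4200 m: -6.8 × 2.7 km = -18.36°C, so T = -9.46°C.

-9.46°C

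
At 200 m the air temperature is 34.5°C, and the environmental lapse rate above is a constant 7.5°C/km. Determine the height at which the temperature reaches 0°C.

4800 m

Height above start = (34.5 − 0) / 7.5 = 4.6 km
Altitude = 200 m + 4600 m = 4800 m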